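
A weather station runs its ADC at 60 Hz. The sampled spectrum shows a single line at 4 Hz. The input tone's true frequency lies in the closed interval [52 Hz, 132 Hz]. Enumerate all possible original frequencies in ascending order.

56 Hz, 64 Hz, 116 Hz, 124 Hz

Frequencies that alias to 4 Hz are k·fs ± 4 Hz for integer k ≥ 0.
k=0: 4 Hz.
k=1: 56 Hz, 64 Hz.
k=2: 116 Hz, 124 Hz.
k=3: 176 Hz, 184 Hz.
Within [52 Hz, 132 Hz]: 56 Hz, 64 Hz, 116 Hz, 124 Hz.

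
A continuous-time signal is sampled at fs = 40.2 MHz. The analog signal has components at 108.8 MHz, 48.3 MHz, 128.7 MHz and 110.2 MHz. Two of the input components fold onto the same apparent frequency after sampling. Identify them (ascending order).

48.3 MHz, 128.7 MHz

fs/2 = 20.1 MHz.
108.8 MHz mod fs = 28.4 MHz.
28.4 MHz > fs/2 = 20.1 MHz, folds to fs − 28.4 MHz = 11.8 MHz.
48.3 MHz mod fs = 8.1 MHz.
8.1 MHz ≤ fs/2 = 20.1 MHz, appears at 8.1 MHz.
128.7 MHz mod fs = 8.1 MHz.
8.1 MHz ≤ fs/2 = 20.1 MHz, appears at 8.1 MHz.
110.2 MHz mod fs = 29.8 MHz.
29.8 MHz > fs/2 = 20.1 MHz, folds to fs − 29.8 MHz = 10.4 MHz.
48.3 MHz and 128.7 MHz both map to 8.1 MHz.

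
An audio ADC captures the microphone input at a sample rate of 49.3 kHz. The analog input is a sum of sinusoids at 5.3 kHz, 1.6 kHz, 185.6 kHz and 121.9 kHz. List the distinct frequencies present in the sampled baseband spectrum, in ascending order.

fs/2 = 24.65 kHz.
5.3 kHz ≤ fs/2 = 24.65 kHz, passes unchanged.
1.6 kHz ≤ fs/2 = 24.65 kHz, passes unchanged.
185.6 kHz mod fs = 37.7 kHz.
37.7 kHz > fs/2 = 24.65 kHz, folds to fs − 37.7 kHz = 11.6 kHz.
121.9 kHz mod fs = 23.3 kHz.
23.3 kHz ≤ fs/2 = 24.65 kHz, appears at 23.3 kHz.
Distinct values: {1.6 kHz, 5.3 kHz, 11.6 kHz, 23.3 kHz}.

1.6 kHz, 5.3 kHz, 11.6 kHz, 23.3 kHz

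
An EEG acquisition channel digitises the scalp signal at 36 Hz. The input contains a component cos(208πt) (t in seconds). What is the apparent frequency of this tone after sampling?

4 Hz

ω = 208π rad/s → f = ω/(2π) = 104 Hz.
104 Hz mod fs = 32 Hz.
32 Hz > fs/2 = 18 Hz, folds to fs − 32 Hz = 4 Hz.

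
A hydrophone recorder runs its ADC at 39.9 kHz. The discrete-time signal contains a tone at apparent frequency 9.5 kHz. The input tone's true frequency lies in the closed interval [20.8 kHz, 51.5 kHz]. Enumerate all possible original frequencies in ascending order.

30.4 kHz, 49.4 kHz

Frequencies that alias to 9.5 kHz are k·fs ± 9.5 kHz for integer k ≥ 0.
k=0: 9.5 kHz.
k=1: 30.4 kHz, 49.4 kHz.
k=2: 70.3 kHz, 89.3 kHz.
Within [20.8 kHz, 51.5 kHz]: 30.4 kHz, 49.4 kHz.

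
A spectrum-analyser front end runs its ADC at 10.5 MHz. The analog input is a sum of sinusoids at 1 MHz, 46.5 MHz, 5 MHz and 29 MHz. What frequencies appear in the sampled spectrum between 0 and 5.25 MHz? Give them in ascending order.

1 MHz, 2.5 MHz, 4.5 MHz, 5 MHz

fs/2 = 5.25 MHz.
1 MHz ≤ fs/2 = 5.25 MHz, passes unchanged.
46.5 MHz mod fs = 4.5 MHz.
4.5 MHz ≤ fs/2 = 5.25 MHz, appears at 4.5 MHz.
5 MHz ≤ fs/2 = 5.25 MHz, passes unchanged.
29 MHz mod fs = 8 MHz.
8 MHz > fs/2 = 5.25 MHz, folds to fs − 8 MHz = 2.5 MHz.
Distinct values: {1 MHz, 2.5 MHz, 4.5 MHz, 5 MHz}.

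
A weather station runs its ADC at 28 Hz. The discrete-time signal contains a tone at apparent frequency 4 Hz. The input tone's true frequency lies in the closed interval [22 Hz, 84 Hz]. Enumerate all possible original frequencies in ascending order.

24 Hz, 32 Hz, 52 Hz, 60 Hz, 80 Hz

Frequencies that alias to 4 Hz are k·fs ± 4 Hz for integer k ≥ 0.
k=0: 4 Hz.
k=1: 24 Hz, 32 Hz.
k=2: 52 Hz, 60 Hz.
k=3: 80 Hz, 88 Hz.
k=4: 108 Hz, 116 Hz.
Within [22 Hz, 84 Hz]: 24 Hz, 32 Hz, 52 Hz, 60 Hz, 80 Hz.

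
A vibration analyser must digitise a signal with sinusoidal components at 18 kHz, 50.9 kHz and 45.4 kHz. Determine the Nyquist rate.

101.8 kHz

Highest-frequency component: 50.9 kHz.
Nyquist rate = 2 × 50.9 kHz = 101.8 kHz.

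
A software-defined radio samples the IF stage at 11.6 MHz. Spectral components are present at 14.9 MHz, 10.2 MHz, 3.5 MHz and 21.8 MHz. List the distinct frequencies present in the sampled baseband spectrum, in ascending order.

fs/2 = 5.8 MHz.
14.9 MHz mod fs = 3.3 MHz.
3.3 MHz ≤ fs/2 = 5.8 MHz, appears at 3.3 MHz.
10.2 MHz > fs/2 = 5.8 MHz, folds to fs − 10.2 MHz = 1.4 MHz.
3.5 MHz ≤ fs/2 = 5.8 MHz, passes unchanged.
21.8 MHz mod fs = 10.2 MHz.
10.2 MHz > fs/2 = 5.8 MHz, folds to fs − 10.2 MHz = 1.4 MHz.
Distinct values: {1.4 MHz, 3.3 MHz, 3.5 MHz}.

1.4 MHz, 3.3 MHz, 3.5 MHz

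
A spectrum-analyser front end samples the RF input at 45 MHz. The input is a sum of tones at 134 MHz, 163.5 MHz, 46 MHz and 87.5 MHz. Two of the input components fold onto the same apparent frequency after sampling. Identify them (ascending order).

46 MHz, 134 MHz

fs/2 = 22.5 MHz.
134 MHz mod fs = 44 MHz.
44 MHz > fs/2 = 22.5 MHz, folds to fs − 44 MHz = 1 MHz.
163.5 MHz mod fs = 28.5 MHz.
28.5 MHz > fs/2 = 22.5 MHz, folds to fs − 28.5 MHz = 16.5 MHz.
46 MHz mod fs = 1 MHz.
1 MHz ≤ fs/2 = 22.5 MHz, appears at 1 MHz.
87.5 MHz mod fs = 42.5 MHz.
42.5 MHz > fs/2 = 22.5 MHz, folds to fs − 42.5 MHz = 2.5 MHz.
46 MHz and 134 MHz both map to 1 MHz.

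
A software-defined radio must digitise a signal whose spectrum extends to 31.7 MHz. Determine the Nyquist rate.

Nyquist rate = 2 × 31.7 MHz = 63.4 MHz.

63.4 MHz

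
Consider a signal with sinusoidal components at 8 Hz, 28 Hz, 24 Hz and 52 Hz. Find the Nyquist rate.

104 Hz

Highest-frequency component: 52 Hz.
Nyquist rate = 2 × 52 Hz = 104 Hz.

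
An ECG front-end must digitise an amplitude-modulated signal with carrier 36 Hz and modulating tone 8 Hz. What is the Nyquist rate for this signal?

88 Hz

AM sidebands sit at fc ± fm = 28 Hz and 44 Hz.
Highest-frequency component: 44 Hz.
Nyquist rate = 2 × 44 Hz = 88 Hz.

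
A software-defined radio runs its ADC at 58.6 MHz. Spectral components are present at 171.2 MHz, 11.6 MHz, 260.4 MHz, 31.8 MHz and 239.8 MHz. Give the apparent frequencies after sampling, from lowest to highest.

fs/2 = 29.3 MHz.
171.2 MHz mod fs = 54 MHz.
54 MHz > fs/2 = 29.3 MHz, folds to fs − 54 MHz = 4.6 MHz.
11.6 MHz ≤ fs/2 = 29.3 MHz, passes unchanged.
260.4 MHz mod fs = 26 MHz.
26 MHz ≤ fs/2 = 29.3 MHz, appears at 26 MHz.
31.8 MHz > fs/2 = 29.3 MHz, folds to fs − 31.8 MHz = 26.8 MHz.
239.8 MHz mod fs = 5.4 MHz.
5.4 MHz ≤ fs/2 = 29.3 MHz, appears at 5.4 MHz.
Distinct values: {4.6 MHz, 5.4 MHz, 11.6 MHz, 26 MHz, 26.8 MHz}.

4.6 MHz, 5.4 MHz, 11.6 MHz, 26 MHz, 26.8 MHz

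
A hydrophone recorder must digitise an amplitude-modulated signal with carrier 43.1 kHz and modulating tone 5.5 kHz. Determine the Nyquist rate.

AM sidebands sit at fc ± fm = 37.6 kHz and 48.6 kHz.
Highest-frequency component: 48.6 kHz.
Nyquist rate = 2 × 48.6 kHz = 97.2 kHz.

97.2 kHz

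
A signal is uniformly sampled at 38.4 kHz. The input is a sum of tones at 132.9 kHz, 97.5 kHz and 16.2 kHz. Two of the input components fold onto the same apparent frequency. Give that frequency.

17.7 kHz

fs/2 = 19.2 kHz.
132.9 kHz mod fs = 17.7 kHz.
17.7 kHz ≤ fs/2 = 19.2 kHz, appears at 17.7 kHz.
97.5 kHz mod fs = 20.7 kHz.
20.7 kHz > fs/2 = 19.2 kHz, folds to fs − 20.7 kHz = 17.7 kHz.
16.2 kHz ≤ fs/2 = 19.2 kHz, passes unchanged.
97.5 kHz and 132.9 kHz both map to 17.7 kHz.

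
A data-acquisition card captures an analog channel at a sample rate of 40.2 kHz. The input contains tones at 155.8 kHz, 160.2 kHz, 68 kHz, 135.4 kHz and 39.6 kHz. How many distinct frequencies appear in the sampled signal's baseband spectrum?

fs/2 = 20.1 kHz.
155.8 kHz mod fs = 35.2 kHz.
35.2 kHz > fs/2 = 20.1 kHz, folds to fs − 35.2 kHz = 5 kHz.
160.2 kHz mod fs = 39.6 kHz.
39.6 kHz > fs/2 = 20.1 kHz, folds to fs − 39.6 kHz = 0.6 kHz.
68 kHz mod fs = 27.8 kHz.
27.8 kHz > fs/2 = 20.1 kHz, folds to fs − 27.8 kHz = 12.4 kHz.
135.4 kHz mod fs = 14.8 kHz.
14.8 kHz ≤ fs/2 = 20.1 kHz, appears at 14.8 kHz.
39.6 kHz > fs/2 = 20.1 kHz, folds to fs − 39.6 kHz = 0.6 kHz.
Distinct values: {0.6 kHz, 5 kHz, 12.4 kHz, 14.8 kHz} → 4.

4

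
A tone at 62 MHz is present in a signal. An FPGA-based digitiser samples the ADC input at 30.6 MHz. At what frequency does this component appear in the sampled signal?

62 MHz mod fs = 0.8 MHz.
0.8 MHz ≤ fs/2 = 15.3 MHz, appears at 0.8 MHz.

0.8 MHz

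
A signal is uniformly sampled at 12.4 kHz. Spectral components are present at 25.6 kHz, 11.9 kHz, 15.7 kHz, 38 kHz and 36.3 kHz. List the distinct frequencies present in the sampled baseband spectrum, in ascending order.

0.5 kHz, 0.8 kHz, 0.9 kHz, 3.3 kHz

fs/2 = 6.2 kHz.
25.6 kHz mod fs = 0.8 kHz.
0.8 kHz ≤ fs/2 = 6.2 kHz, appears at 0.8 kHz.
11.9 kHz > fs/2 = 6.2 kHz, folds to fs − 11.9 kHz = 0.5 kHz.
15.7 kHz mod fs = 3.3 kHz.
3.3 kHz ≤ fs/2 = 6.2 kHz, appears at 3.3 kHz.
38 kHz mod fs = 0.8 kHz.
0.8 kHz ≤ fs/2 = 6.2 kHz, appears at 0.8 kHz.
36.3 kHz mod fs = 11.5 kHz.
11.5 kHz > fs/2 = 6.2 kHz, folds to fs − 11.5 kHz = 0.9 kHz.
Distinct values: {0.5 kHz, 0.8 kHz, 0.9 kHz, 3.3 kHz}.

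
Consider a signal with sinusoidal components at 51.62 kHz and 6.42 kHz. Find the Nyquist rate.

103.24 kHz

Highest-frequency component: 51.62 kHz.
Nyquist rate = 2 × 51.62 kHz = 103.24 kHz.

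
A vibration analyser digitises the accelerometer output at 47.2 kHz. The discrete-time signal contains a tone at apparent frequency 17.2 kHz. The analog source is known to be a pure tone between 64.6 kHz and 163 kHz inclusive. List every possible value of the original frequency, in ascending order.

Frequencies that alias to 17.2 kHz are k·fs ± 17.2 kHz for integer k ≥ 0.
k=0: 17.2 kHz.
k=1: 30 kHz, 64.4 kHz.
k=2: 77.2 kHz, 111.6 kHz.
k=3: 124.4 kHz, 158.8 kHz.
k=4: 171.6 kHz, 206 kHz.
Within [64.6 kHz, 163 kHz]: 77.2 kHz, 111.6 kHz, 124.4 kHz, 158.8 kHz.

77.2 kHz, 111.6 kHz, 124.4 kHz, 158.8 kHz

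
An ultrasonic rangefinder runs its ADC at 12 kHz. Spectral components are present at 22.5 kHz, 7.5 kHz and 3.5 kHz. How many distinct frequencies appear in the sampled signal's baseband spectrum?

fs/2 = 6 kHz.
22.5 kHz mod fs = 10.5 kHz.
10.5 kHz > fs/2 = 6 kHz, folds to fs − 10.5 kHz = 1.5 kHz.
7.5 kHz > fs/2 = 6 kHz, folds to fs − 7.5 kHz = 4.5 kHz.
3.5 kHz ≤ fs/2 = 6 kHz, passes unchanged.
Distinct values: {1.5 kHz, 3.5 kHz, 4.5 kHz} → 3.

3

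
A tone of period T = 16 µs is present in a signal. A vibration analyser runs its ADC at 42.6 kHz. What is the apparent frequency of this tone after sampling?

T = 16 µs → f = 1/T = 62.5 kHz.
62.5 kHz mod fs = 19.9 kHz.
19.9 kHz ≤ fs/2 = 21.3 kHz, appears at 19.9 kHz.

19.9 kHz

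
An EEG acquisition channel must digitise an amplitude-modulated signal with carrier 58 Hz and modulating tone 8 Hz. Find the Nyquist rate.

AM sidebands sit at fc ± fm = 50 Hz and 66 Hz.
Highest-frequency component: 66 Hz.
Nyquist rate = 2 × 66 Hz = 132 Hz.

132 Hz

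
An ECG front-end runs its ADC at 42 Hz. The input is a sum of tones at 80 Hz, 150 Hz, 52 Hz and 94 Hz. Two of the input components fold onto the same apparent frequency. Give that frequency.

fs/2 = 21 Hz.
80 Hz mod fs = 38 Hz.
38 Hz > fs/2 = 21 Hz, folds to fs − 38 Hz = 4 Hz.
150 Hz mod fs = 24 Hz.
24 Hz > fs/2 = 21 Hz, folds to fs − 24 Hz = 18 Hz.
52 Hz mod fs = 10 Hz.
10 Hz ≤ fs/2 = 21 Hz, appears at 10 Hz.
94 Hz mod fs = 10 Hz.
10 Hz ≤ fs/2 = 21 Hz, appears at 10 Hz.
52 Hz and 94 Hz both map to 10 Hz.

10 Hz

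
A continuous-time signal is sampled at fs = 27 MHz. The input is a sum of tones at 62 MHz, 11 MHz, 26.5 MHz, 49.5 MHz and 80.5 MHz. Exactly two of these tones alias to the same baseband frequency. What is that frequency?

fs/2 = 13.5 MHz.
62 MHz mod fs = 8 MHz.
8 MHz ≤ fs/2 = 13.5 MHz, appears at 8 MHz.
11 MHz ≤ fs/2 = 13.5 MHz, passes unchanged.
26.5 MHz > fs/2 = 13.5 MHz, folds to fs − 26.5 MHz = 0.5 MHz.
49.5 MHz mod fs = 22.5 MHz.
22.5 MHz > fs/2 = 13.5 MHz, folds to fs − 22.5 MHz = 4.5 MHz.
80.5 MHz mod fs = 26.5 MHz.
26.5 MHz > fs/2 = 13.5 MHz, folds to fs − 26.5 MHz = 0.5 MHz.
26.5 MHz and 80.5 MHz both map to 0.5 MHz.

0.5 MHz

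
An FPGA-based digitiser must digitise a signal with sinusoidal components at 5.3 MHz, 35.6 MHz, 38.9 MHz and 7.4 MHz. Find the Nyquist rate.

77.8 MHz

Highest-frequency component: 38.9 MHz.
Nyquist rate = 2 × 38.9 MHz = 77.8 MHz.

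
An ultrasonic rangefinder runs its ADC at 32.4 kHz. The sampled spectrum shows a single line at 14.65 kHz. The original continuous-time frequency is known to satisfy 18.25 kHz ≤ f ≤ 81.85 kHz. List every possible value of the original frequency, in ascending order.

47.05 kHz, 50.15 kHz, 79.45 kHz

Frequencies that alias to 14.65 kHz are k·fs ± 14.65 kHz for integer k ≥ 0.
k=0: 14.65 kHz.
k=1: 17.75 kHz, 47.05 kHz.
k=2: 50.15 kHz, 79.45 kHz.
k=3: 82.55 kHz, 111.85 kHz.
Within [18.25 kHz, 81.85 kHz]: 47.05 kHz, 50.15 kHz, 79.45 kHz.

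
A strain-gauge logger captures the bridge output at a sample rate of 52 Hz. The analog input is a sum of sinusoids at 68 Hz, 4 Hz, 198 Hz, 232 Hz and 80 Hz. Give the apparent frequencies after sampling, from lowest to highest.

fs/2 = 26 Hz.
68 Hz mod fs = 16 Hz.
16 Hz ≤ fs/2 = 26 Hz, appears at 16 Hz.
4 Hz ≤ fs/2 = 26 Hz, passes unchanged.
198 Hz mod fs = 42 Hz.
42 Hz > fs/2 = 26 Hz, folds to fs − 42 Hz = 10 Hz.
232 Hz mod fs = 24 Hz.
24 Hz ≤ fs/2 = 26 Hz, appears at 24 Hz.
80 Hz mod fs = 28 Hz.
28 Hz > fs/2 = 26 Hz, folds to fs − 28 Hz = 24 Hz.
Distinct values: {4 Hz, 10 Hz, 16 Hz, 24 Hz}.

4 Hz, 10 Hz, 16 Hz, 24 Hz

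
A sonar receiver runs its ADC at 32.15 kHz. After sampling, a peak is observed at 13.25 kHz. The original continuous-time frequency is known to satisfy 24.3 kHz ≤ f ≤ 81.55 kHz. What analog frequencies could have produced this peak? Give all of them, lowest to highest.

45.4 kHz, 51.05 kHz, 77.55 kHz

Frequencies that alias to 13.25 kHz are k·fs ± 13.25 kHz for integer k ≥ 0.
k=0: 13.25 kHz.
k=1: 18.9 kHz, 45.4 kHz.
k=2: 51.05 kHz, 77.55 kHz.
k=3: 83.2 kHz, 109.7 kHz.
Within [24.3 kHz, 81.55 kHz]: 45.4 kHz, 51.05 kHz, 77.55 kHz.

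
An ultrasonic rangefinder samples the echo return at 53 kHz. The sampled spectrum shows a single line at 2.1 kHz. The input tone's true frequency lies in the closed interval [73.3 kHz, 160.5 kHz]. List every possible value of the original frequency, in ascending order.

Frequencies that alias to 2.1 kHz are k·fs ± 2.1 kHz for integer k ≥ 0.
k=0: 2.1 kHz.
k=1: 50.9 kHz, 55.1 kHz.
k=2: 103.9 kHz, 108.1 kHz.
k=3: 156.9 kHz, 161.1 kHz.
k=4: 209.9 kHz, 214.1 kHz.
Within [73.3 kHz, 160.5 kHz]: 103.9 kHz, 108.1 kHz, 156.9 kHz.

103.9 kHz, 108.1 kHz, 156.9 kHz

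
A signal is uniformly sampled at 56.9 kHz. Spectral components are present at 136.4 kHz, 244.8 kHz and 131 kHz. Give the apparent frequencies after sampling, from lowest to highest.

17.2 kHz, 22.6 kHz

fs/2 = 28.45 kHz.
136.4 kHz mod fs = 22.6 kHz.
22.6 kHz ≤ fs/2 = 28.45 kHz, appears at 22.6 kHz.
244.8 kHz mod fs = 17.2 kHz.
17.2 kHz ≤ fs/2 = 28.45 kHz, appears at 17.2 kHz.
131 kHz mod fs = 17.2 kHz.
17.2 kHz ≤ fs/2 = 28.45 kHz, appears at 17.2 kHz.
Distinct values: {17.2 kHz, 22.6 kHz}.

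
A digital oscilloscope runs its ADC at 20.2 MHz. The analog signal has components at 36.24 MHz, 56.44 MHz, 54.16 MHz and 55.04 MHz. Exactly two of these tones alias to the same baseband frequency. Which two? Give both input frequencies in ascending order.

fs/2 = 10.1 MHz.
36.24 MHz mod fs = 16.04 MHz.
16.04 MHz > fs/2 = 10.1 MHz, folds to fs − 16.04 MHz = 4.16 MHz.
56.44 MHz mod fs = 16.04 MHz.
16.04 MHz > fs/2 = 10.1 MHz, folds to fs − 16.04 MHz = 4.16 MHz.
54.16 MHz mod fs = 13.76 MHz.
13.76 MHz > fs/2 = 10.1 MHz, folds to fs − 13.76 MHz = 6.44 MHz.
55.04 MHz mod fs = 14.64 MHz.
14.64 MHz > fs/2 = 10.1 MHz, folds to fs − 14.64 MHz = 5.56 MHz.
36.24 MHz and 56.44 MHz both map to 4.16 MHz.

36.24 MHz, 56.44 MHz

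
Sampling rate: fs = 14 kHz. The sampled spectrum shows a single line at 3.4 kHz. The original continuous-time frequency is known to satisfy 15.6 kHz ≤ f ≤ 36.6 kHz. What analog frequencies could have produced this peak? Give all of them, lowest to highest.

17.4 kHz, 24.6 kHz, 31.4 kHz

Frequencies that alias to 3.4 kHz are k·fs ± 3.4 kHz for integer k ≥ 0.
k=0: 3.4 kHz.
k=1: 10.6 kHz, 17.4 kHz.
k=2: 24.6 kHz, 31.4 kHz.
k=3: 38.6 kHz, 45.4 kHz.
Within [15.6 kHz, 36.6 kHz]: 17.4 kHz, 24.6 kHz, 31.4 kHz.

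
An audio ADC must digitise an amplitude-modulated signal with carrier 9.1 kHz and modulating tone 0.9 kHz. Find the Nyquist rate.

AM sidebands sit at fc ± fm = 8.2 kHz and 10 kHz.
Highest-frequency component: 10 kHz.
Nyquist rate = 2 × 10 kHz = 20 kHz.

20 kHz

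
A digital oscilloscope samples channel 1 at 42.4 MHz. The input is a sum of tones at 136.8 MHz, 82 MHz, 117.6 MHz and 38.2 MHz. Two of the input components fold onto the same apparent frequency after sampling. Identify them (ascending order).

fs/2 = 21.2 MHz.
136.8 MHz mod fs = 9.6 MHz.
9.6 MHz ≤ fs/2 = 21.2 MHz, appears at 9.6 MHz.
82 MHz mod fs = 39.6 MHz.
39.6 MHz > fs/2 = 21.2 MHz, folds to fs − 39.6 MHz = 2.8 MHz.
117.6 MHz mod fs = 32.8 MHz.
32.8 MHz > fs/2 = 21.2 MHz, folds to fs − 32.8 MHz = 9.6 MHz.
38.2 MHz > fs/2 = 21.2 MHz, folds to fs − 38.2 MHz = 4.2 MHz.
117.6 MHz and 136.8 MHz both map to 9.6 MHz.

117.6 MHz, 136.8 MHz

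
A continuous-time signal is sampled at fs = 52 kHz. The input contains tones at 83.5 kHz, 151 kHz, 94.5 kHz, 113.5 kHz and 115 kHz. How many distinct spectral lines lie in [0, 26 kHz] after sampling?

4

fs/2 = 26 kHz.
83.5 kHz mod fs = 31.5 kHz.
31.5 kHz > fs/2 = 26 kHz, folds to fs − 31.5 kHz = 20.5 kHz.
151 kHz mod fs = 47 kHz.
47 kHz > fs/2 = 26 kHz, folds to fs − 47 kHz = 5 kHz.
94.5 kHz mod fs = 42.5 kHz.
42.5 kHz > fs/2 = 26 kHz, folds to fs − 42.5 kHz = 9.5 kHz.
113.5 kHz mod fs = 9.5 kHz.
9.5 kHz ≤ fs/2 = 26 kHz, appears at 9.5 kHz.
115 kHz mod fs = 11 kHz.
11 kHz ≤ fs/2 = 26 kHz, appears at 11 kHz.
Distinct values: {5 kHz, 9.5 kHz, 11 kHz, 20.5 kHz} → 4.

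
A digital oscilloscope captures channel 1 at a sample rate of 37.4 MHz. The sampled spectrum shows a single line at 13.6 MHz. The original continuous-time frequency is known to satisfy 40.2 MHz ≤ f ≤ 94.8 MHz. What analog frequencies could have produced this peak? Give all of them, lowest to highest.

51 MHz, 61.2 MHz, 88.4 MHz

Frequencies that alias to 13.6 MHz are k·fs ± 13.6 MHz for integer k ≥ 0.
k=0: 13.6 MHz.
k=1: 23.8 MHz, 51 MHz.
k=2: 61.2 MHz, 88.4 MHz.
k=3: 98.6 MHz, 125.8 MHz.
Within [40.2 MHz, 94.8 MHz]: 51 MHz, 61.2 MHz, 88.4 MHz.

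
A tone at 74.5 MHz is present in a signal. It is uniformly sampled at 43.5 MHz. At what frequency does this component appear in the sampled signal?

12.5 MHz

74.5 MHz mod fs = 31 MHz.
31 MHz > fs/2 = 21.75 MHz, folds to fs − 31 MHz = 12.5 MHz.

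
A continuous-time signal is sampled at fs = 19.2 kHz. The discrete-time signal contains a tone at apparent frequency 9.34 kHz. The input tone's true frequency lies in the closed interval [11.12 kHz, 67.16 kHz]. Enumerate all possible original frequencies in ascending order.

Frequencies that alias to 9.34 kHz are k·fs ± 9.34 kHz for integer k ≥ 0.
k=0: 9.34 kHz.
k=1: 9.86 kHz, 28.54 kHz.
k=2: 29.06 kHz, 47.74 kHz.
k=3: 48.26 kHz, 66.94 kHz.
k=4: 67.46 kHz, 86.14 kHz.
Within [11.12 kHz, 67.16 kHz]: 28.54 kHz, 29.06 kHz, 47.74 kHz, 48.26 kHz, 66.94 kHz.

28.54 kHz, 29.06 kHz, 47.74 kHz, 48.26 kHz, 66.94 kHz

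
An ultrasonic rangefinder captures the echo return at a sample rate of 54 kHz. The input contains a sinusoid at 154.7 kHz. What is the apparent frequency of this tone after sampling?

154.7 kHz mod fs = 46.7 kHz.
46.7 kHz > fs/2 = 27 kHz, folds to fs − 46.7 kHz = 7.3 kHz.

7.3 kHz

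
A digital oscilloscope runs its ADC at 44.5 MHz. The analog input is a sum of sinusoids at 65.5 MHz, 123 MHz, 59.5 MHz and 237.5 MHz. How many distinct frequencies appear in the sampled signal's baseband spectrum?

3

fs/2 = 22.25 MHz.
65.5 MHz mod fs = 21 MHz.
21 MHz ≤ fs/2 = 22.25 MHz, appears at 21 MHz.
123 MHz mod fs = 34 MHz.
34 MHz > fs/2 = 22.25 MHz, folds to fs − 34 MHz = 10.5 MHz.
59.5 MHz mod fs = 15 MHz.
15 MHz ≤ fs/2 = 22.25 MHz, appears at 15 MHz.
237.5 MHz mod fs = 15 MHz.
15 MHz ≤ fs/2 = 22.25 MHz, appears at 15 MHz.
Distinct values: {10.5 MHz, 15 MHz, 21 MHz} → 3.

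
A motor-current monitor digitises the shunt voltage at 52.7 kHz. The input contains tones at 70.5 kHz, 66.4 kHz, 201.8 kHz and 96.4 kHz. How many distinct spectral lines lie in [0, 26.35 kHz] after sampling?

3

fs/2 = 26.35 kHz.
70.5 kHz mod fs = 17.8 kHz.
17.8 kHz ≤ fs/2 = 26.35 kHz, appears at 17.8 kHz.
66.4 kHz mod fs = 13.7 kHz.
13.7 kHz ≤ fs/2 = 26.35 kHz, appears at 13.7 kHz.
201.8 kHz mod fs = 43.7 kHz.
43.7 kHz > fs/2 = 26.35 kHz, folds to fs − 43.7 kHz = 9 kHz.
96.4 kHz mod fs = 43.7 kHz.
43.7 kHz > fs/2 = 26.35 kHz, folds to fs − 43.7 kHz = 9 kHz.
Distinct values: {9 kHz, 13.7 kHz, 17.8 kHz} → 3.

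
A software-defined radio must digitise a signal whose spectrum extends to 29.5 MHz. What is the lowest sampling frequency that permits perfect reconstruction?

59 MHz

Nyquist rate = 2 × 29.5 MHz = 59 MHz.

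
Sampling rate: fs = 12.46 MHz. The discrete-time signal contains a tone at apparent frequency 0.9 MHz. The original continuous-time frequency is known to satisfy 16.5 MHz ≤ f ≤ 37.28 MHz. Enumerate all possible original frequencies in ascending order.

24.02 MHz, 25.82 MHz, 36.48 MHz

Frequencies that alias to 0.9 MHz are k·fs ± 0.9 MHz for integer k ≥ 0.
k=0: 0.9 MHz.
k=1: 11.56 MHz, 13.36 MHz.
k=2: 24.02 MHz, 25.82 MHz.
k=3: 36.48 MHz, 38.28 MHz.
k=4: 48.94 MHz, 50.74 MHz.
Within [16.5 MHz, 37.28 MHz]: 24.02 MHz, 25.82 MHz, 36.48 MHz.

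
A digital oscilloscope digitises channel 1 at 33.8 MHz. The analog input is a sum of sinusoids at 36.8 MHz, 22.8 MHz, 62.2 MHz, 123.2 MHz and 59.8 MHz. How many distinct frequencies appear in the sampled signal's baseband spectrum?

5

fs/2 = 16.9 MHz.
36.8 MHz mod fs = 3 MHz.
3 MHz ≤ fs/2 = 16.9 MHz, appears at 3 MHz.
22.8 MHz > fs/2 = 16.9 MHz, folds to fs − 22.8 MHz = 11 MHz.
62.2 MHz mod fs = 28.4 MHz.
28.4 MHz > fs/2 = 16.9 MHz, folds to fs − 28.4 MHz = 5.4 MHz.
123.2 MHz mod fs = 21.8 MHz.
21.8 MHz > fs/2 = 16.9 MHz, folds to fs − 21.8 MHz = 12 MHz.
59.8 MHz mod fs = 26 MHz.
26 MHz > fs/2 = 16.9 MHz, folds to fs − 26 MHz = 7.8 MHz.
Distinct values: {3 MHz, 5.4 MHz, 7.8 MHz, 11 MHz, 12 MHz} → 5.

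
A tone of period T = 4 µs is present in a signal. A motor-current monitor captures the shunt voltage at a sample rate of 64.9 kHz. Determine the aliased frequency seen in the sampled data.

9.6 kHz

T = 4 µs → f = 1/T = 250 kHz.
250 kHz mod fs = 55.3 kHz.
55.3 kHz > fs/2 = 32.45 kHz, folds to fs − 55.3 kHz = 9.6 kHz.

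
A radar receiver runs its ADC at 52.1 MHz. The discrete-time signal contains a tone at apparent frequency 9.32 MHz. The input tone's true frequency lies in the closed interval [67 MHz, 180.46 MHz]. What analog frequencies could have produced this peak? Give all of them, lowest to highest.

94.88 MHz, 113.52 MHz, 146.98 MHz, 165.62 MHz

Frequencies that alias to 9.32 MHz are k·fs ± 9.32 MHz for integer k ≥ 0.
k=0: 9.32 MHz.
k=1: 42.78 MHz, 61.42 MHz.
k=2: 94.88 MHz, 113.52 MHz.
k=3: 146.98 MHz, 165.62 MHz.
k=4: 199.08 MHz, 217.72 MHz.
Within [67 MHz, 180.46 MHz]: 94.88 MHz, 113.52 MHz, 146.98 MHz, 165.62 MHz.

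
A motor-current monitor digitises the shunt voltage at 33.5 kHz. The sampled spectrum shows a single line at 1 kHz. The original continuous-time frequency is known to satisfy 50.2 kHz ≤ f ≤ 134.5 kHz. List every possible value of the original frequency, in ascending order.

Frequencies that alias to 1 kHz are k·fs ± 1 kHz for integer k ≥ 0.
k=0: 1 kHz.
k=1: 32.5 kHz, 34.5 kHz.
k=2: 66 kHz, 68 kHz.
k=3: 99.5 kHz, 101.5 kHz.
k=4: 133 kHz, 135 kHz.
k=5: 166.5 kHz, 168.5 kHz.
Within [50.2 kHz, 134.5 kHz]: 66 kHz, 68 kHz, 99.5 kHz, 101.5 kHz, 133 kHz.

66 kHz, 68 kHz, 99.5 kHz, 101.5 kHz, 133 kHz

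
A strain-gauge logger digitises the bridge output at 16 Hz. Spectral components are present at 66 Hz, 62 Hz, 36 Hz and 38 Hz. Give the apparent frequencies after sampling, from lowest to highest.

fs/2 = 8 Hz.
66 Hz mod fs = 2 Hz.
2 Hz ≤ fs/2 = 8 Hz, appears at 2 Hz.
62 Hz mod fs = 14 Hz.
14 Hz > fs/2 = 8 Hz, folds to fs − 14 Hz = 2 Hz.
36 Hz mod fs = 4 Hz.
4 Hz ≤ fs/2 = 8 Hz, appears at 4 Hz.
38 Hz mod fs = 6 Hz.
6 Hz ≤ fs/2 = 8 Hz, appears at 6 Hz.
Distinct values: {2 Hz, 4 Hz, 6 Hz}.

2 Hz, 4 Hz, 6 Hz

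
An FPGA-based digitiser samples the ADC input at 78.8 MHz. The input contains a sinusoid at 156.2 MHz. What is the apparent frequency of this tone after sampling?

156.2 MHz mod fs = 77.4 MHz.
77.4 MHz > fs/2 = 39.4 MHz, folds to fs − 77.4 MHz = 1.4 MHz.

1.4 MHz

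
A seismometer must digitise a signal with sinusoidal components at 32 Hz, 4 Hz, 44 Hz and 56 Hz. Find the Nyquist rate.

Highest-frequency component: 56 Hz.
Nyquist rate = 2 × 56 Hz = 112 Hz.

112 Hz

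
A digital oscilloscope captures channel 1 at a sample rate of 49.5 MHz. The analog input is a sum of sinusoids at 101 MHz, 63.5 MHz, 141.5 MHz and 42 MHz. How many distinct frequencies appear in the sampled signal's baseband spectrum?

4

fs/2 = 24.75 MHz.
101 MHz mod fs = 2 MHz.
2 MHz ≤ fs/2 = 24.75 MHz, appears at 2 MHz.
63.5 MHz mod fs = 14 MHz.
14 MHz ≤ fs/2 = 24.75 MHz, appears at 14 MHz.
141.5 MHz mod fs = 42.5 MHz.
42.5 MHz > fs/2 = 24.75 MHz, folds to fs − 42.5 MHz = 7 MHz.
42 MHz > fs/2 = 24.75 MHz, folds to fs − 42 MHz = 7.5 MHz.
Distinct values: {2 MHz, 7 MHz, 7.5 MHz, 14 MHz} → 4.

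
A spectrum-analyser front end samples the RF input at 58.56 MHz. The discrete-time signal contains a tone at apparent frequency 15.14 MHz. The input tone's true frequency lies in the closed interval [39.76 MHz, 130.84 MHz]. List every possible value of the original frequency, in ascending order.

43.42 MHz, 73.7 MHz, 101.98 MHz

Frequencies that alias to 15.14 MHz are k·fs ± 15.14 MHz for integer k ≥ 0.
k=0: 15.14 MHz.
k=1: 43.42 MHz, 73.7 MHz.
k=2: 101.98 MHz, 132.26 MHz.
k=3: 160.54 MHz, 190.82 MHz.
Within [39.76 MHz, 130.84 MHz]: 43.42 MHz, 73.7 MHz, 101.98 MHz.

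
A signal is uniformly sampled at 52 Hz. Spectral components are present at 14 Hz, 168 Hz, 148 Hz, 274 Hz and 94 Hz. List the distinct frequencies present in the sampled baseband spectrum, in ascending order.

fs/2 = 26 Hz.
14 Hz ≤ fs/2 = 26 Hz, passes unchanged.
168 Hz mod fs = 12 Hz.
12 Hz ≤ fs/2 = 26 Hz, appears at 12 Hz.
148 Hz mod fs = 44 Hz.
44 Hz > fs/2 = 26 Hz, folds to fs − 44 Hz = 8 Hz.
274 Hz mod fs = 14 Hz.
14 Hz ≤ fs/2 = 26 Hz, appears at 14 Hz.
94 Hz mod fs = 42 Hz.
42 Hz > fs/2 = 26 Hz, folds to fs − 42 Hz = 10 Hz.
Distinct values: {8 Hz, 10 Hz, 12 Hz, 14 Hz}.

8 Hz, 10 Hz, 12 Hz, 14 Hz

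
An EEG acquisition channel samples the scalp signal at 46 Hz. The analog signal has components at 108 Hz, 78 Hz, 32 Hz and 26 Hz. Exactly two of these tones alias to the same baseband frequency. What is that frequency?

fs/2 = 23 Hz.
108 Hz mod fs = 16 Hz.
16 Hz ≤ fs/2 = 23 Hz, appears at 16 Hz.
78 Hz mod fs = 32 Hz.
32 Hz > fs/2 = 23 Hz, folds to fs − 32 Hz = 14 Hz.
32 Hz > fs/2 = 23 Hz, folds to fs − 32 Hz = 14 Hz.
26 Hz > fs/2 = 23 Hz, folds to fs − 26 Hz = 20 Hz.
32 Hz and 78 Hz both map to 14 Hz.

14 Hz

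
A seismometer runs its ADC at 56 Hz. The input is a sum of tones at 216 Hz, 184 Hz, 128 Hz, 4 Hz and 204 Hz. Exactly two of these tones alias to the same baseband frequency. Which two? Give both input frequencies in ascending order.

fs/2 = 28 Hz.
216 Hz mod fs = 48 Hz.
48 Hz > fs/2 = 28 Hz, folds to fs − 48 Hz = 8 Hz.
184 Hz mod fs = 16 Hz.
16 Hz ≤ fs/2 = 28 Hz, appears at 16 Hz.
128 Hz mod fs = 16 Hz.
16 Hz ≤ fs/2 = 28 Hz, appears at 16 Hz.
4 Hz ≤ fs/2 = 28 Hz, passes unchanged.
204 Hz mod fs = 36 Hz.
36 Hz > fs/2 = 28 Hz, folds to fs − 36 Hz = 20 Hz.
128 Hz and 184 Hz both map to 16 Hz.

128 Hz, 184 Hz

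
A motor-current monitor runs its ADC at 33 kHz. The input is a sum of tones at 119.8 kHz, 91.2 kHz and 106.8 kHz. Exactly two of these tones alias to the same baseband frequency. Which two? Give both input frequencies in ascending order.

91.2 kHz, 106.8 kHz

fs/2 = 16.5 kHz.
119.8 kHz mod fs = 20.8 kHz.
20.8 kHz > fs/2 = 16.5 kHz, folds to fs − 20.8 kHz = 12.2 kHz.
91.2 kHz mod fs = 25.2 kHz.
25.2 kHz > fs/2 = 16.5 kHz, folds to fs − 25.2 kHz = 7.8 kHz.
106.8 kHz mod fs = 7.8 kHz.
7.8 kHz ≤ fs/2 = 16.5 kHz, appears at 7.8 kHz.
91.2 kHz and 106.8 kHz both map to 7.8 kHz.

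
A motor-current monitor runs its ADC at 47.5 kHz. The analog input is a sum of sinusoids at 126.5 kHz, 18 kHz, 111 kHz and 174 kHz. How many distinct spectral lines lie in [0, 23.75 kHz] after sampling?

fs/2 = 23.75 kHz.
126.5 kHz mod fs = 31.5 kHz.
31.5 kHz > fs/2 = 23.75 kHz, folds to fs − 31.5 kHz = 16 kHz.
18 kHz ≤ fs/2 = 23.75 kHz, passes unchanged.
111 kHz mod fs = 16 kHz.
16 kHz ≤ fs/2 = 23.75 kHz, appears at 16 kHz.
174 kHz mod fs = 31.5 kHz.
31.5 kHz > fs/2 = 23.75 kHz, folds to fs − 31.5 kHz = 16 kHz.
Distinct values: {16 kHz, 18 kHz} → 2.

2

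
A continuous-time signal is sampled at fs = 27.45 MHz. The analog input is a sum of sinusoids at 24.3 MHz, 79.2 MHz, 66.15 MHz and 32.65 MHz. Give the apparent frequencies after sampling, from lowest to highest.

3.15 MHz, 5.2 MHz, 11.25 MHz

fs/2 = 13.725 MHz.
24.3 MHz > fs/2 = 13.725 MHz, folds to fs − 24.3 MHz = 3.15 MHz.
79.2 MHz mod fs = 24.3 MHz.
24.3 MHz > fs/2 = 13.725 MHz, folds to fs − 24.3 MHz = 3.15 MHz.
66.15 MHz mod fs = 11.25 MHz.
11.25 MHz ≤ fs/2 = 13.725 MHz, appears at 11.25 MHz.
32.65 MHz mod fs = 5.2 MHz.
5.2 MHz ≤ fs/2 = 13.725 MHz, appears at 5.2 MHz.
Distinct values: {3.15 MHz, 5.2 MHz, 11.25 MHz}.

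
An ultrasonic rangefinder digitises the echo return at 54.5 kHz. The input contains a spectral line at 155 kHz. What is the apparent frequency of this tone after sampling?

8.5 kHz

155 kHz mod fs = 46 kHz.
46 kHz > fs/2 = 27.25 kHz, folds to fs − 46 kHz = 8.5 kHz.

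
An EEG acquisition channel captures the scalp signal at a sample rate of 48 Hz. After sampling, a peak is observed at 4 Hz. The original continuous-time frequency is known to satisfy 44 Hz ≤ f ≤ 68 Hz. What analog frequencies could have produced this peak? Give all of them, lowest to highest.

Frequencies that alias to 4 Hz are k·fs ± 4 Hz for integer k ≥ 0.
k=0: 4 Hz.
k=1: 44 Hz, 52 Hz.
k=2: 92 Hz, 100 Hz.
Within [44 Hz, 68 Hz]: 44 Hz, 52 Hz.

44 Hz, 52 Hz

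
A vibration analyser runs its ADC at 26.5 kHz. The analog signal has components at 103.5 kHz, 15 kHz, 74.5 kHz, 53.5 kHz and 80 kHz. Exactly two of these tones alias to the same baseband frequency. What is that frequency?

0.5 kHz

fs/2 = 13.25 kHz.
103.5 kHz mod fs = 24 kHz.
24 kHz > fs/2 = 13.25 kHz, folds to fs − 24 kHz = 2.5 kHz.
15 kHz > fs/2 = 13.25 kHz, folds to fs − 15 kHz = 11.5 kHz.
74.5 kHz mod fs = 21.5 kHz.
21.5 kHz > fs/2 = 13.25 kHz, folds to fs − 21.5 kHz = 5 kHz.
53.5 kHz mod fs = 0.5 kHz.
0.5 kHz ≤ fs/2 = 13.25 kHz, appears at 0.5 kHz.
80 kHz mod fs = 0.5 kHz.
0.5 kHz ≤ fs/2 = 13.25 kHz, appears at 0.5 kHz.
53.5 kHz and 80 kHz both map to 0.5 kHz.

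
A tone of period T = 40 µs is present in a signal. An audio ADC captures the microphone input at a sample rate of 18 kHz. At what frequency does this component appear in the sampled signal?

T = 40 µs → f = 1/T = 25 kHz.
25 kHz mod fs = 7 kHz.
7 kHz ≤ fs/2 = 9 kHz, appears at 7 kHz.

7 kHz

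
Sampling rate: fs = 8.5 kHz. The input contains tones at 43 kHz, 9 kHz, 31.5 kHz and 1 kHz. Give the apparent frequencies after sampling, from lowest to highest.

0.5 kHz, 1 kHz, 2.5 kHz

fs/2 = 4.25 kHz.
43 kHz mod fs = 0.5 kHz.
0.5 kHz ≤ fs/2 = 4.25 kHz, appears at 0.5 kHz.
9 kHz mod fs = 0.5 kHz.
0.5 kHz ≤ fs/2 = 4.25 kHz, appears at 0.5 kHz.
31.5 kHz mod fs = 6 kHz.
6 kHz > fs/2 = 4.25 kHz, folds to fs − 6 kHz = 2.5 kHz.
1 kHz ≤ fs/2 = 4.25 kHz, passes unchanged.
Distinct values: {0.5 kHz, 1 kHz, 2.5 kHz}.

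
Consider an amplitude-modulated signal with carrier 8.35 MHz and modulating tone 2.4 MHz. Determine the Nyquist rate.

AM sidebands sit at fc ± fm = 5.95 MHz and 10.75 MHz.
Highest-frequency component: 10.75 MHz.
Nyquist rate = 2 × 10.75 MHz = 21.5 MHz.

21.5 MHz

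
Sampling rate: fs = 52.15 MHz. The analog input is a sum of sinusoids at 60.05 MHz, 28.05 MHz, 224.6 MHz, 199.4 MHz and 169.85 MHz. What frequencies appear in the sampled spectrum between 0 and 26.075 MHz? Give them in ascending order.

7.9 MHz, 9.2 MHz, 13.4 MHz, 16 MHz, 24.1 MHz

fs/2 = 26.075 MHz.
60.05 MHz mod fs = 7.9 MHz.
7.9 MHz ≤ fs/2 = 26.075 MHz, appears at 7.9 MHz.
28.05 MHz > fs/2 = 26.075 MHz, folds to fs − 28.05 MHz = 24.1 MHz.
224.6 MHz mod fs = 16 MHz.
16 MHz ≤ fs/2 = 26.075 MHz, appears at 16 MHz.
199.4 MHz mod fs = 42.95 MHz.
42.95 MHz > fs/2 = 26.075 MHz, folds to fs − 42.95 MHz = 9.2 MHz.
169.85 MHz mod fs = 13.4 MHz.
13.4 MHz ≤ fs/2 = 26.075 MHz, appears at 13.4 MHz.
Distinct values: {7.9 MHz, 9.2 MHz, 13.4 MHz, 16 MHz, 24.1 MHz}.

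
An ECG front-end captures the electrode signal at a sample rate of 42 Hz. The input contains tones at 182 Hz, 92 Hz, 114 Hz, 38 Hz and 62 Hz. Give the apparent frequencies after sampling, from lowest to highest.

4 Hz, 8 Hz, 12 Hz, 14 Hz, 20 Hz

fs/2 = 21 Hz.
182 Hz mod fs = 14 Hz.
14 Hz ≤ fs/2 = 21 Hz, appears at 14 Hz.
92 Hz mod fs = 8 Hz.
8 Hz ≤ fs/2 = 21 Hz, appears at 8 Hz.
114 Hz mod fs = 30 Hz.
30 Hz > fs/2 = 21 Hz, folds to fs − 30 Hz = 12 Hz.
38 Hz > fs/2 = 21 Hz, folds to fs − 38 Hz = 4 Hz.
62 Hz mod fs = 20 Hz.
20 Hz ≤ fs/2 = 21 Hz, appears at 20 Hz.
Distinct values: {4 Hz, 8 Hz, 12 Hz, 14 Hz, 20 Hz}.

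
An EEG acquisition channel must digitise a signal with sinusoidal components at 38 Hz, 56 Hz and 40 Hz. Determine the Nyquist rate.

112 Hz

Highest-frequency component: 56 Hz.
Nyquist rate = 2 × 56 Hz = 112 Hz.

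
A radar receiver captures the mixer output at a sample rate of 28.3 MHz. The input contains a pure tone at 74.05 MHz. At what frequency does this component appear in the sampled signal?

10.85 MHz

74.05 MHz mod fs = 17.45 MHz.
17.45 MHz > fs/2 = 14.15 MHz, folds to fs − 17.45 MHz = 10.85 MHz.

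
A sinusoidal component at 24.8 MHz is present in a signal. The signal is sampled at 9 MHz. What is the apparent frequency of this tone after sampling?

24.8 MHz mod fs = 6.8 MHz.
6.8 MHz > fs/2 = 4.5 MHz, folds to fs − 6.8 MHz = 2.2 MHz.

2.2 MHz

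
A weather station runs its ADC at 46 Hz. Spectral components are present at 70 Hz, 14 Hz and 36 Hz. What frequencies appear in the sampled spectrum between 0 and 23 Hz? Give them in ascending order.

10 Hz, 14 Hz, 22 Hz

fs/2 = 23 Hz.
70 Hz mod fs = 24 Hz.
24 Hz > fs/2 = 23 Hz, folds to fs − 24 Hz = 22 Hz.
14 Hz ≤ fs/2 = 23 Hz, passes unchanged.
36 Hz > fs/2 = 23 Hz, folds to fs − 36 Hz = 10 Hz.
Distinct values: {10 Hz, 14 Hz, 22 Hz}.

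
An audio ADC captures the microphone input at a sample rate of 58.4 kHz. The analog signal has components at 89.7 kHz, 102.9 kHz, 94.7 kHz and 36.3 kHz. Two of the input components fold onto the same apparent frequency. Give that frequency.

fs/2 = 29.2 kHz.
89.7 kHz mod fs = 31.3 kHz.
31.3 kHz > fs/2 = 29.2 kHz, folds to fs − 31.3 kHz = 27.1 kHz.
102.9 kHz mod fs = 44.5 kHz.
44.5 kHz > fs/2 = 29.2 kHz, folds to fs − 44.5 kHz = 13.9 kHz.
94.7 kHz mod fs = 36.3 kHz.
36.3 kHz > fs/2 = 29.2 kHz, folds to fs − 36.3 kHz = 22.1 kHz.
36.3 kHz > fs/2 = 29.2 kHz, folds to fs − 36.3 kHz = 22.1 kHz.
36.3 kHz and 94.7 kHz both map to 22.1 kHz.

22.1 kHz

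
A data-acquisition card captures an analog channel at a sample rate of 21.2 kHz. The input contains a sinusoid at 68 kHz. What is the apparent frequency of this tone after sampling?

68 kHz mod fs = 4.4 kHz.
4.4 kHz ≤ fs/2 = 10.6 kHz, appears at 4.4 kHz.

4.4 kHz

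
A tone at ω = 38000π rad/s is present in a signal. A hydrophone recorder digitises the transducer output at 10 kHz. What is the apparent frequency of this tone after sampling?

1 kHz

ω = 38000π rad/s → f = ω/(2π) = 19000 Hz = 19 kHz.
19 kHz mod fs = 9 kHz.
9 kHz > fs/2 = 5 kHz, folds to fs − 9 kHz = 1 kHz.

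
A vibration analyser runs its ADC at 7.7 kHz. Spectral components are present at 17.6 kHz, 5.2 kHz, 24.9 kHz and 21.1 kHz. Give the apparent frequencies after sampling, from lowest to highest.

fs/2 = 3.85 kHz.
17.6 kHz mod fs = 2.2 kHz.
2.2 kHz ≤ fs/2 = 3.85 kHz, appears at 2.2 kHz.
5.2 kHz > fs/2 = 3.85 kHz, folds to fs − 5.2 kHz = 2.5 kHz.
24.9 kHz mod fs = 1.8 kHz.
1.8 kHz ≤ fs/2 = 3.85 kHz, appears at 1.8 kHz.
21.1 kHz mod fs = 5.7 kHz.
5.7 kHz > fs/2 = 3.85 kHz, folds to fs − 5.7 kHz = 2 kHz.
Distinct values: {1.8 kHz, 2 kHz, 2.2 kHz, 2.5 kHz}.

1.8 kHz, 2 kHz, 2.2 kHz, 2.5 kHz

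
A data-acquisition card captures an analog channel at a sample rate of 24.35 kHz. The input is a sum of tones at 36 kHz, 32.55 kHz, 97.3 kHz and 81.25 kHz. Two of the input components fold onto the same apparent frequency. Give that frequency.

fs/2 = 12.175 kHz.
36 kHz mod fs = 11.65 kHz.
11.65 kHz ≤ fs/2 = 12.175 kHz, appears at 11.65 kHz.
32.55 kHz mod fs = 8.2 kHz.
8.2 kHz ≤ fs/2 = 12.175 kHz, appears at 8.2 kHz.
97.3 kHz mod fs = 24.25 kHz.
24.25 kHz > fs/2 = 12.175 kHz, folds to fs − 24.25 kHz = 0.1 kHz.
81.25 kHz mod fs = 8.2 kHz.
8.2 kHz ≤ fs/2 = 12.175 kHz, appears at 8.2 kHz.
32.55 kHz and 81.25 kHz both map to 8.2 kHz.

8.2 kHz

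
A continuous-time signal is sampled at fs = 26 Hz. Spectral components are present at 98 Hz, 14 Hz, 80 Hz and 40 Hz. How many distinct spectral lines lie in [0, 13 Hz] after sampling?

fs/2 = 13 Hz.
98 Hz mod fs = 20 Hz.
20 Hz > fs/2 = 13 Hz, folds to fs − 20 Hz = 6 Hz.
14 Hz > fs/2 = 13 Hz, folds to fs − 14 Hz = 12 Hz.
80 Hz mod fs = 2 Hz.
2 Hz ≤ fs/2 = 13 Hz, appears at 2 Hz.
40 Hz mod fs = 14 Hz.
14 Hz > fs/2 = 13 Hz, folds to fs − 14 Hz = 12 Hz.
Distinct values: {2 Hz, 6 Hz, 12 Hz} → 3.

3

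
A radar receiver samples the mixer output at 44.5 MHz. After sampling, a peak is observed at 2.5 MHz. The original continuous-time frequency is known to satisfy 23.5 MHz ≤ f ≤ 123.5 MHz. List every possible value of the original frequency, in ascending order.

42 MHz, 47 MHz, 86.5 MHz, 91.5 MHz

Frequencies that alias to 2.5 MHz are k·fs ± 2.5 MHz for integer k ≥ 0.
k=0: 2.5 MHz.
k=1: 42 MHz, 47 MHz.
k=2: 86.5 MHz, 91.5 MHz.
k=3: 131 MHz, 136 MHz.
Within [23.5 MHz, 123.5 MHz]: 42 MHz, 47 MHz, 86.5 MHz, 91.5 MHz.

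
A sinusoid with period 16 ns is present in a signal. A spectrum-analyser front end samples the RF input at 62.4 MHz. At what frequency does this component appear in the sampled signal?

T = 16 ns → f = 1/T = 62.5 MHz.
62.5 MHz mod fs = 0.1 MHz.
0.1 MHz ≤ fs/2 = 31.2 MHz, appears at 0.1 MHz.

0.1 MHz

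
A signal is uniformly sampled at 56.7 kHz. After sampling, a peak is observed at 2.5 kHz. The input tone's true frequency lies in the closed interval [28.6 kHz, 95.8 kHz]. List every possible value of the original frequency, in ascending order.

Frequencies that alias to 2.5 kHz are k·fs ± 2.5 kHz for integer k ≥ 0.
k=0: 2.5 kHz.
k=1: 54.2 kHz, 59.2 kHz.
k=2: 110.9 kHz, 115.9 kHz.
Within [28.6 kHz, 95.8 kHz]: 54.2 kHz, 59.2 kHz.

54.2 kHz, 59.2 kHz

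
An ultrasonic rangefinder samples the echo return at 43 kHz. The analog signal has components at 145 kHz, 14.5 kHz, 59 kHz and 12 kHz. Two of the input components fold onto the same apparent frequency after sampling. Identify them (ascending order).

fs/2 = 21.5 kHz.
145 kHz mod fs = 16 kHz.
16 kHz ≤ fs/2 = 21.5 kHz, appears at 16 kHz.
14.5 kHz ≤ fs/2 = 21.5 kHz, passes unchanged.
59 kHz mod fs = 16 kHz.
16 kHz ≤ fs/2 = 21.5 kHz, appears at 16 kHz.
12 kHz ≤ fs/2 = 21.5 kHz, passes unchanged.
59 kHz and 145 kHz both map to 16 kHz.

59 kHz, 145 kHz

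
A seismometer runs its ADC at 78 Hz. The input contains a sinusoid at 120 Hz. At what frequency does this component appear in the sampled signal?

36 Hz

120 Hz mod fs = 42 Hz.
42 Hz > fs/2 = 39 Hz, folds to fs − 42 Hz = 36 Hz.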